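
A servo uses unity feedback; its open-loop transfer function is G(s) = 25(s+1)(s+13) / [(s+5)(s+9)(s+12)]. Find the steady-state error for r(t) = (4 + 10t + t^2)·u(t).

System type = 0 (no poles at s=0). Treating each term separately:
  • 4: e_ss = 4/(1+K_p) with K_p=65/108 → 432/173.
  • 10t: a type-0 system cannot track it, e_ss → ∞.
  • t^2: a type-0 system cannot track it, e_ss → ∞.
The unbounded component dominates.

infinity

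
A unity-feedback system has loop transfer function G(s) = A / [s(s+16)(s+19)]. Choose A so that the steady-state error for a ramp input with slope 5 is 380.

4

System type = 1 (one pole at s=0).
K_v = lim_{s→0} s·G(s) = A / (16·19) = (1/304)·A.
e_ss = 5/K_v = 380 ⇒ K_v = 1/76 ⇒ A = (1/76)/(1/304) = 4.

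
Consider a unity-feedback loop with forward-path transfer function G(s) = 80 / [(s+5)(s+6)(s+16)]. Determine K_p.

G(s) has no factors of s in the denominator, so the system is type 0.
K_p = lim_{s→0} G(s) = 80 / (5·6·16) = 1/6.

1/6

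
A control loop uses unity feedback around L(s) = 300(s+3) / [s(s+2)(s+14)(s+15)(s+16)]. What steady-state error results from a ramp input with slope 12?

89.6

The open loop has one pole at the origin → type 1 system.
K_v = lim_{s→0} s·L(s) = 300·3 / (2·14·15·16) = 15/112.
e_ss = 12/K_v = 12/(15/112) = 89.6.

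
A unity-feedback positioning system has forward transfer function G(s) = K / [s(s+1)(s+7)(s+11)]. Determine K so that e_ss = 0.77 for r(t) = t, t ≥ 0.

100

G(s) has one factor of s in the denominator, so the system is type 1.
K_v = lim_{s→0} s·G(s) = K / (1·7·11) = (1/77)·K.
e_ss = 1/K_v = 0.77 ⇒ K_v = 100/77 ⇒ K = (100/77)/(1/77) = 100.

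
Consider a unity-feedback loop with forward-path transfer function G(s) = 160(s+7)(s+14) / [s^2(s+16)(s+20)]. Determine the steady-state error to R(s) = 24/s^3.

24/49

System type = 2 (two poles at s=0).
K_a = lim_{s→0} s^2·G(s) = 160·7·14 / (16·20) = 49.
r(t) = 12t^2 gives R(s) = 24/s^3.
e_ss = 24/K_a = 24/49.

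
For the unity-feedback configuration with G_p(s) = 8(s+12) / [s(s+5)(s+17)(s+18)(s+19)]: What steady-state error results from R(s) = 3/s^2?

908.4375

System type = 1 (one pole at s=0).
K_v = lim_{s→0} s·G_p(s) = 8·12 / (5·17·18·19) = 16/4845.
e_ss = 3/K_v = 3/(16/4845) = 908.4375.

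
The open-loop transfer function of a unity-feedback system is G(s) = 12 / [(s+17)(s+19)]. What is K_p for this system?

12/323

G(s) has no factors of s in the denominator, so the system is type 0.
K_p = lim_{s→0} G(s) = 12 / (17·19) = 12/323.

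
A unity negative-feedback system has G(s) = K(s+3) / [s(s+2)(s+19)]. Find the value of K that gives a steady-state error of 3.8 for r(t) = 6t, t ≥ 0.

20

One free integrator in G(s): this is a type 1 system.
K_v = lim_{s→0} s·G(s) = K·3 / (2·19) = (3/38)·K.
e_ss = 6/K_v = 3.8 ⇒ K_v = 30/19 ⇒ K = (30/19)/(3/38) = 20.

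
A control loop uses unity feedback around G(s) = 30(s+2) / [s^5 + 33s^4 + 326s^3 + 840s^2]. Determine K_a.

1/14

Lowest-order denominator term is 840s^2, so the open loop has 2 poles at the origin → type 2 system.
K_a = lim_{s→0} s^2·G(s) = 30·2 / 840 = 1/14.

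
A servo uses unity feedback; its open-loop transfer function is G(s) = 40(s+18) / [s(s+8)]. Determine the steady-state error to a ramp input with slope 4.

System type = 1 (one pole at s=0).
K_v = lim_{s→0} s·G(s) = 40·18 / (8) = 90.
e_ss = 4/K_v = 4/90 = 2/45.

2/45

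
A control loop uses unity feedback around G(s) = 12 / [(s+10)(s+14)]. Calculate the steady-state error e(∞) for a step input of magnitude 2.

System type = 0 (no poles at s=0).
K_p = lim_{s→0} G(s) = 12 / (10·14) = 3/35.
e_ss = 2/(1 + K_p) = 2/(38/35) = 35/19.

35/19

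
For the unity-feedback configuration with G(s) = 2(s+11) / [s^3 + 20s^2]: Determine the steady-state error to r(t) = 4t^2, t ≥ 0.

Lowest-order denominator term is 20s^2, so the open loop has 2 poles at the origin → type 2 system.
K_a = lim_{s→0} s^2·G(s) = 2·11 / 20 = 1.1.
r(t) = 4t^2 gives R(s) = 8/s^3.
e_ss = 8/K_a = 8/1.1 = 80/11.

80/11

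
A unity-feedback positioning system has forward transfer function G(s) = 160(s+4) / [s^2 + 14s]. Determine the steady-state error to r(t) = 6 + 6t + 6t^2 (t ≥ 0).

infinity

Lowest-order denominator term is 14s, so the open loop has 1 pole at the origin → type 1 system. Taking each input component in turn:
  • 6: tracked with zero error.
  • 6t: e_ss = 6/K_v with K_v=320/7 → 21/160.
  • 6t^2: a type-1 system cannot track it, e_ss → ∞.
The unbounded component dominates.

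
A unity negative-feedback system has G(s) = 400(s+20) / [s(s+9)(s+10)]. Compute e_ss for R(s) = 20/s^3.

infinity

The open loop has one pole at the origin → type 1 system.
For a type-1 system K_a = 0, so e_ss to a parabolic input is unbounded.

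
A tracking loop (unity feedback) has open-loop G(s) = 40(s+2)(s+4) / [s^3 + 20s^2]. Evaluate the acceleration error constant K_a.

16

Factoring s^2 from the denominator leaves a polynomial with constant term 20, so the system is type 2.
K_a = lim_{s→0} s^2·G(s) = 40·2·4 / 20 = 16.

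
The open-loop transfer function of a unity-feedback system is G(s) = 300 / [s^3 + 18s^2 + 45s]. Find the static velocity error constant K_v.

The denominator has no term below 45s — 1 pole at s=0, type 1.
K_v = lim_{s→0} s·G(s) = 300 / 45 = 20/3.

20/3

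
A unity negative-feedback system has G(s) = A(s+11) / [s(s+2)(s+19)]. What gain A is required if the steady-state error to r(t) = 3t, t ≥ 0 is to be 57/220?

The open loop has one pole at the origin → type 1 system.
K_v = lim_{s→0} s·G(s) = A·11 / (2·19) = (11/38)·A.
e_ss = 3/K_v = 57/220 ⇒ K_v = 220/19 ⇒ A = (220/19)/(11/38) = 40.

40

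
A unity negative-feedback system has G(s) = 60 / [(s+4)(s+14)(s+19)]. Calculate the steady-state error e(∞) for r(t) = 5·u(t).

1330/281

G(s) has no factors of s in the denominator, so the system is type 0.
K_p = lim_{s→0} G(s) = 60 / (4·14·19) = 15/266.
e_ss = 5/(1 + K_p) = 5/(281/266) = 1330/281.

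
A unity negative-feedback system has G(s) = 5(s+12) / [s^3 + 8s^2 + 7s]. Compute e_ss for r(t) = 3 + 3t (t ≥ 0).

Lowest-order denominator term is 7s, so the open loop has 1 pole at the origin → type 1 system. By superposition:
  • 3: tracked with zero error.
  • 3t: e_ss = 3/K_v with K_v=60/7 → 0.35.
Total e_ss = 0.35.

0.35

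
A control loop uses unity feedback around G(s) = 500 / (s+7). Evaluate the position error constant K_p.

500/7

G(s) has no factors of s in the denominator, so the system is type 0.
K_p = lim_{s→0} G(s) = 500 / (7) = 500/7.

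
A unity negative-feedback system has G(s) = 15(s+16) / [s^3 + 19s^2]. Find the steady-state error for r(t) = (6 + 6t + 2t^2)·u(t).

19/60

Factoring s^2 from the denominator leaves a polynomial with constant term 19, so the system is type 2. By superposition:
  • 6: tracked with zero error.
  • 6t: tracked with zero error.
  • 2t^2: e_ss = 4/K_a with K_a=240/19 → 19/60.
Total e_ss = 19/60.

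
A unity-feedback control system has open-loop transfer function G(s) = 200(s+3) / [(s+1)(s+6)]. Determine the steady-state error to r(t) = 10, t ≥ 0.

System type = 0 (no poles at s=0).
K_p = lim_{s→0} G(s) = 200·3 / (1·6) = 100.
e_ss = 10/(1 + K_p) = 10/101.

10/101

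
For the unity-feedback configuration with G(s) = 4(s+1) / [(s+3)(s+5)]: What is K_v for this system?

No free integrators in G(s): this is a type 0 system.
K_v = lim_{s→0} s·G(s) = 0 (the extra factor of s kills the finite limit).

0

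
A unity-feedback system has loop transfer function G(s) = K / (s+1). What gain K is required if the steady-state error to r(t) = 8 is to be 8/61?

The open loop has no poles at the origin → type 0 system.
K_p = lim_{s→0} G(s) = K / (1) = 1·K.
e_ss = 8/(1 + K_p) = 8/61 ⇒ 1 + 1·K = 61 ⇒ K = 60.

60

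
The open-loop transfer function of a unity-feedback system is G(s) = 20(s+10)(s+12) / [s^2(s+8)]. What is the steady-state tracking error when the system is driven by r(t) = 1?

System type = 2 (two poles at s=0).
K_p = ∞ for a type-2 system; e_ss to a step is zero.

0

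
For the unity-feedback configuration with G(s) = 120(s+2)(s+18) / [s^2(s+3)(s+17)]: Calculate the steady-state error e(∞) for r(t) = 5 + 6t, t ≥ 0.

System type = 2 (two poles at s=0). Treating each term separately:
  • 5: tracked with zero error.
  • 6t: tracked with zero error.
Total e_ss = 0.

0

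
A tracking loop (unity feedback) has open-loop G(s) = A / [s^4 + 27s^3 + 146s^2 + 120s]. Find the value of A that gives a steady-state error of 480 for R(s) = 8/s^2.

The denominator has no term below 120s — 1 pole at s=0, type 1.
K_v = lim_{s→0} s·G(s) = A / 120 = (1/120)·A.
e_ss = 8/K_v = 480 ⇒ K_v = 1/60 ⇒ A = (1/60)/(1/120) = 2.

2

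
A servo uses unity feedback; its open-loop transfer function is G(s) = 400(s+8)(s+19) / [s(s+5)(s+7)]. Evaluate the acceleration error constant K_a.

0

G(s) has one factor of s in the denominator, so the system is type 1.
K_a = lim_{s→0} s^2·G(s) = 0 (the extra factor of s kills the finite limit).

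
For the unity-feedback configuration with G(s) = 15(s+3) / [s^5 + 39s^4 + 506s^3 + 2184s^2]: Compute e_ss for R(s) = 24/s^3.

1164.8

Factoring s^2 from the denominator leaves a polynomial with constant term 2184, so the system is type 2.
K_a = lim_{s→0} s^2·G(s) = 15·3 / 2184 = 15/728.
r(t) = 12t^2 gives R(s) = 24/s^3.
e_ss = 24/K_a = 24/(15/728) = 1164.8.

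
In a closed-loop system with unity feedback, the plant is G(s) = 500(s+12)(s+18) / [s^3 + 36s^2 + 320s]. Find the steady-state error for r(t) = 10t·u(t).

Lowest-order denominator term is 320s, so the open loop has 1 pole at the origin → type 1 system.
K_v = lim_{s→0} s·G(s) = 500·12·18 / 320 = 337.5.
e_ss = 10/K_v = 10/337.5 = 4/135.

4/135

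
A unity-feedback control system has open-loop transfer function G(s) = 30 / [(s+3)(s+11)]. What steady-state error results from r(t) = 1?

11/21

No free integrators in G(s): this is a type 0 system.
K_p = lim_{s→0} G(s) = 30 / (3·11) = 10/11.
e_ss = 1/(1 + K_p) = 1/(21/11) = 11/21.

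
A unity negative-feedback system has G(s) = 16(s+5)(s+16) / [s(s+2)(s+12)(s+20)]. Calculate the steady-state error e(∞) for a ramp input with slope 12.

One free integrator in G(s): this is a type 1 system.
K_v = lim_{s→0} s·G(s) = 16·5·16 / (2·12·20) = 8/3.
e_ss = 12/K_v = 12/(8/3) = 4.5.

4.5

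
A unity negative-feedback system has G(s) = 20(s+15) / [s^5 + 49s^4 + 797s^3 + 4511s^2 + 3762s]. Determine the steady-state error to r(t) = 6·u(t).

The denominator has no term below 3762s — 1 pole at s=0, type 1.
K_p = ∞ for a type-1 system; e_ss to a step is zero.

0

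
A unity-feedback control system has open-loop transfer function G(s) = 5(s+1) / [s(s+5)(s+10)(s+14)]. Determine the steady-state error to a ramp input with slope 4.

560

The open loop has one pole at the origin → type 1 system.
K_v = lim_{s→0} s·G(s) = 5·1 / (5·10·14) = 1/140.
e_ss = 4/K_v = 4/(1/140) = 560.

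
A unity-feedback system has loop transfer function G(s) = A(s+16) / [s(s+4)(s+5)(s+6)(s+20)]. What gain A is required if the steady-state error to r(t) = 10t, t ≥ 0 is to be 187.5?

One free integrator in G(s): this is a type 1 system.
K_v = lim_{s→0} s·G(s) = A·16 / (4·5·6·20) = (1/150)·A.
e_ss = 10/K_v = 187.5 ⇒ K_v = 4/75 ⇒ A = (4/75)/(1/150) = 8.

8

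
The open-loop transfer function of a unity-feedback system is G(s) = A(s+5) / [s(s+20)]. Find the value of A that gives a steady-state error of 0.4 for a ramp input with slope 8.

G(s) has one factor of s in the denominator, so the system is type 1.
K_v = lim_{s→0} s·G(s) = A·5 / (20) = 0.25·A.
e_ss = 8/K_v = 0.4 ⇒ K_v = 20 ⇒ A = 20/0.25 = 80.

80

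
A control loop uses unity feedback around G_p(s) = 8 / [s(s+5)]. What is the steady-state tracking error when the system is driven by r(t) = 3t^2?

infinity

G_p(s) has one factor of s in the denominator, so the system is type 1.
K_a = lim_{s→0} s^2·G_p(s) = 0; the steady-state error to this parabolic input grows without bound.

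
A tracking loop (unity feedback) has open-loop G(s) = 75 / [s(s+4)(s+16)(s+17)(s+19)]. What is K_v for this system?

75/20672

G(s) has one factor of s in the denominator, so the system is type 1.
K_v = lim_{s→0} s·G(s) = 75 / (4·16·17·19) = 75/20672.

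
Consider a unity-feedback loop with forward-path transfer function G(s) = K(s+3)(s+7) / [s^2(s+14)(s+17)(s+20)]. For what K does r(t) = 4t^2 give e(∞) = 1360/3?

4

The open loop has two poles at the origin → type 2 system.
K_a = lim_{s→0} s^2·G(s) = K·3·7 / (14·17·20) = (3/680)·K.
e_ss = 8/K_a = 1360/3 ⇒ K_a = 3/170 ⇒ K = (3/170)/(3/680) = 4.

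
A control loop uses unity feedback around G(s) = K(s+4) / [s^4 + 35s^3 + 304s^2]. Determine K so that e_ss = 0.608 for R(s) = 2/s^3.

Lowest-order denominator term is 304s^2, so the open loop has 2 poles at the origin → type 2 system.
K_a = lim_{s→0} s^2·G(s) = K·4 / 304 = (1/76)·K.
e_ss = 2/K_a = 0.608 ⇒ K_a = 125/38 ⇒ K = (125/38)/(1/76) = 250.

250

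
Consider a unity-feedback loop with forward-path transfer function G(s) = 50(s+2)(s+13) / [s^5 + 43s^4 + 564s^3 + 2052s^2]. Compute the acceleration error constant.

325/513

The denominator has no term below 2052s^2 — 2 poles at s=0, type 2.
K_a = lim_{s→0} s^2·G(s) = 50·2·13 / 2052 = 325/513.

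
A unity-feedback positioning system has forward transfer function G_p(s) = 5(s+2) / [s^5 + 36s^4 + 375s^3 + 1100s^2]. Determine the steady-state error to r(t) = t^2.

220

Factoring s^2 from the denominator leaves a polynomial with constant term 1100, so the system is type 2.
K_a = lim_{s→0} s^2·G_p(s) = 5·2 / 1100 = 1/110.
r(t) = t^2 gives R(s) = 2/s^3.
e_ss = 2/K_a = 2/(1/110) = 220.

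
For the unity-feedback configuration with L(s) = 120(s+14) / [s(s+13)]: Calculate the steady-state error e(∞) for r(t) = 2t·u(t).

L(s) has one factor of s in the denominator, so the system is type 1.
K_v = lim_{s→0} s·L(s) = 120·14 / (13) = 1680/13.
e_ss = 2/K_v = 2/(1680/13) = 13/840.

13/840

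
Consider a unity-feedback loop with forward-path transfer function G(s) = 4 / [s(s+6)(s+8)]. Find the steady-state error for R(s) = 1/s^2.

G(s) has one factor of s in the denominator, so the system is type 1.
K_v = lim_{s→0} s·G(s) = 4 / (6·8) = 1/12.
e_ss = 1/K_v = 1/(1/12) = 12.

12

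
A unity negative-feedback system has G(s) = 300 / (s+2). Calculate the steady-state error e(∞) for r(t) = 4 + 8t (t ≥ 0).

No free integrators in G(s): this is a type 0 system. Treating each term separately:
  • 4: e_ss = 4/(1+K_p) with K_p=150 → 4/151.
  • 8t: a type-0 system cannot track it, e_ss → ∞.
The unbounded component dominates.

infinity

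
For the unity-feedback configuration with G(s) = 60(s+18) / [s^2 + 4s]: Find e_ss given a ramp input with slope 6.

Lowest-order denominator term is 4s, so the open loop has 1 pole at the origin → type 1 system.
K_v = lim_{s→0} s·G(s) = 60·18 / 4 = 270.
e_ss = 6/K_v = 6/270 = 1/45.

1/45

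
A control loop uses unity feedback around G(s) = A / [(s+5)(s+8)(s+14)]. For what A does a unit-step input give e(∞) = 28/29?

20

G(s) has no factors of s in the denominator, so the system is type 0.
K_p = lim_{s→0} G(s) = A / (5·8·14) = (1/560)·A.
e_ss = 1/(1 + K_p) = 28/29 ⇒ 1 + (1/560)·A = 29/28 ⇒ A = 20.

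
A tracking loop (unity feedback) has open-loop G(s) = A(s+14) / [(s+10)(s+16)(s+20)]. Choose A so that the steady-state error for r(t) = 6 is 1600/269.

G(s) has no factors of s in the denominator, so the system is type 0.
K_p = lim_{s→0} G(s) = A·14 / (10·16·20) = (7/1600)·A.
e_ss = 6/(1 + K_p) = 1600/269 ⇒ 1 + (7/1600)·A = 807/800 ⇒ A = 2.

2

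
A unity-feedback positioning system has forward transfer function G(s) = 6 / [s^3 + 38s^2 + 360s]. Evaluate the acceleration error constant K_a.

0

Lowest-order denominator term is 360s, so the open loop has 1 pole at the origin → type 1 system.
K_a = lim_{s→0} s^2·G(s) = 0 (the extra factor of s kills the finite limit).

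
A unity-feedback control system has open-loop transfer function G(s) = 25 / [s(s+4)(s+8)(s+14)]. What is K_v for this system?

25/448

One free integrator in G(s): this is a type 1 system.
K_v = lim_{s→0} s·G(s) = 25 / (4·8·14) = 25/448.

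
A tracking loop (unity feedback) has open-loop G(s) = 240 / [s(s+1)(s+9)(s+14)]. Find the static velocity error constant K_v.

40/21

The open loop has one pole at the origin → type 1 system.
K_v = lim_{s→0} s·G(s) = 240 / (1·9·14) = 40/21.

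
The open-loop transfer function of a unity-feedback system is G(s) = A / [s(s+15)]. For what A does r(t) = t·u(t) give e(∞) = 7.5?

One free integrator in G(s): this is a type 1 system.
K_v = lim_{s→0} s·G(s) = A / (15) = (1/15)·A.
e_ss = 1/K_v = 7.5 ⇒ K_v = 2/15 ⇒ A = (2/15)/(1/15) = 2.

2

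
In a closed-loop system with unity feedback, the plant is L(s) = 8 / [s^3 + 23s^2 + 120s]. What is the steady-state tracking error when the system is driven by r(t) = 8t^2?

The denominator has no term below 120s — 1 pole at s=0, type 1.
For a type-1 system K_a = 0, so e_ss to a parabolic input is unbounded.

infinity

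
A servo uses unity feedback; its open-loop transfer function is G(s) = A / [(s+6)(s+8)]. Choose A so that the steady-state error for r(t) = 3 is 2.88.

2

System type = 0 (no poles at s=0).
K_p = lim_{s→0} G(s) = A / (6·8) = (1/48)·A.
e_ss = 3/(1 + K_p) = 2.88 ⇒ 1 + (1/48)·A = 25/24 ⇒ A = 2.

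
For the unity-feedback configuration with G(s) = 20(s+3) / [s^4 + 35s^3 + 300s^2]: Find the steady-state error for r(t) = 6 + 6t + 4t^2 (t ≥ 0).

Lowest-order denominator term is 300s^2, so the open loop has 2 poles at the origin → type 2 system. Taking each input component in turn:
  • 6: tracked with zero error.
  • 6t: tracked with zero error.
  • 4t^2: e_ss = 8/K_a with K_a=0.2 → 40.
Total e_ss = 40.

40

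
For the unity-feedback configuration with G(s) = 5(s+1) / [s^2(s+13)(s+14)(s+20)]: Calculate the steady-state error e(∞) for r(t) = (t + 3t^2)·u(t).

4368

G(s) has two factors of s in the denominator, so the system is type 2. Treating each term separately:
  • t: tracked with zero error.
  • 3t^2: e_ss = 6/K_a with K_a=1/728 → 4368.
Total e_ss = 4368.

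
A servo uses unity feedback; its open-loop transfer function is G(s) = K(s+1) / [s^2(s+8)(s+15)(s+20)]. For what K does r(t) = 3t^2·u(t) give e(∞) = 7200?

2

G(s) has two factors of s in the denominator, so the system is type 2.
K_a = lim_{s→0} s^2·G(s) = K·1 / (8·15·20) = (1/2400)·K.
e_ss = 6/K_a = 7200 ⇒ K_a = 1/1200 ⇒ K = (1/1200)/(1/2400) = 2.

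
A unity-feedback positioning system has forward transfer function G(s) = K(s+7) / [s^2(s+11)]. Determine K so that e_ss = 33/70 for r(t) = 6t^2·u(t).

System type = 2 (two poles at s=0).
K_a = lim_{s→0} s^2·G(s) = K·7 / (11) = (7/11)·K.
e_ss = 12/K_a = 33/70 ⇒ K_a = 280/11 ⇒ K = (280/11)/(7/11) = 40.

40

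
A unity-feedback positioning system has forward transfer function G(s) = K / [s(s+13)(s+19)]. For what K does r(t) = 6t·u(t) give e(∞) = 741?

One free integrator in G(s): this is a type 1 system.
K_v = lim_{s→0} s·G(s) = K / (13·19) = (1/247)·K.
e_ss = 6/K_v = 741 ⇒ K_v = 2/247 ⇒ K = (2/247)/(1/247) = 2.

2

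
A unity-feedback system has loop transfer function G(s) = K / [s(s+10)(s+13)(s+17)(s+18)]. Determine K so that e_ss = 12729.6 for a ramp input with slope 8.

One free integrator in G(s): this is a type 1 system.
K_v = lim_{s→0} s·G(s) = K / (10·13·17·18) = (1/39780)·K.
e_ss = 8/K_v = 12729.6 ⇒ K_v = 5/7956 ⇒ K = (5/7956)/(1/39780) = 25.

25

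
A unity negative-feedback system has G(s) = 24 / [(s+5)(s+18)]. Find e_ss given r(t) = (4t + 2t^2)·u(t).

G(s) has no factors of s in the denominator, so the system is type 0. Taking each input component in turn:
  • 4t: a type-0 system cannot track it, e_ss → ∞.
  • 2t^2: a type-0 system cannot track it, e_ss → ∞.
The unbounded component dominates.

infinity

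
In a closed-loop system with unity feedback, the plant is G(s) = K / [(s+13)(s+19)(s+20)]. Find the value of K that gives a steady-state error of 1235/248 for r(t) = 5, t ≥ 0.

20

G(s) has no factors of s in the denominator, so the system is type 0.
K_p = lim_{s→0} G(s) = K / (13·19·20) = (1/4940)·K.
e_ss = 5/(1 + K_p) = 1235/248 ⇒ 1 + (1/4940)·K = 248/247 ⇒ K = 20.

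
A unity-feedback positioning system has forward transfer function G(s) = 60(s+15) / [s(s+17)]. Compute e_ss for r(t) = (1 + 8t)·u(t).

34/225

One free integrator in G(s): this is a type 1 system. Treating each term separately:
  • 1: tracked with zero error.
  • 8t: e_ss = 8/K_v with K_v=900/17 → 34/225.
Total e_ss = 34/225.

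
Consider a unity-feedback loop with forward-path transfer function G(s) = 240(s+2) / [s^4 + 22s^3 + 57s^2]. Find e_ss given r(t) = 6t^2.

1.425

Lowest-order denominator term is 57s^2, so the open loop has 2 poles at the origin → type 2 system.
K_a = lim_{s→0} s^2·G(s) = 240·2 / 57 = 160/19.
r(t) = 6t^2 gives R(s) = 12/s^3.
e_ss = 12/K_a = 12/(160/19) = 1.425.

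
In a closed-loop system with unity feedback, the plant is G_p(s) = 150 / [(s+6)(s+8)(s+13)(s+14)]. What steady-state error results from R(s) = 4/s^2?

infinity

G_p(s) has no factors of s in the denominator, so the system is type 0.
For a type-0 system K_v = 0, so e_ss to a ramp input is unbounded.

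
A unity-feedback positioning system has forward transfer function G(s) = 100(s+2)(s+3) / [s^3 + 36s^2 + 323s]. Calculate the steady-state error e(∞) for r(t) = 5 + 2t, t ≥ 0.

323/300

The denominator has no term below 323s — 1 pole at s=0, type 1. Treating each term separately:
  • 5: tracked with zero error.
  • 2t: e_ss = 2/K_v with K_v=600/323 → 323/300.
Total e_ss = 323/300.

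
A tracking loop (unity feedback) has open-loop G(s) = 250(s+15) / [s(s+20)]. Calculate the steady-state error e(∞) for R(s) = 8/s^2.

System type = 1 (one pole at s=0).
K_v = lim_{s→0} s·G(s) = 250·15 / (20) = 187.5.
e_ss = 8/K_v = 8/187.5 = 16/375.

16/375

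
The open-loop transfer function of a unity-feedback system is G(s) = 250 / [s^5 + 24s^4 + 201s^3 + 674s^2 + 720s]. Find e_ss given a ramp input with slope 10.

Lowest-order denominator term is 720s, so the open loop has 1 pole at the origin → type 1 system.
K_v = lim_{s→0} s·G(s) = 250 / 720 = 25/72.
e_ss = 10/K_v = 10/(25/72) = 28.8.

28.8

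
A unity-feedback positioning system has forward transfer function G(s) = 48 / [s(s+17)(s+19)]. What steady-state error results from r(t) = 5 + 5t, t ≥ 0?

1615/48

G(s) has one factor of s in the denominator, so the system is type 1. Treating each term separately:
  • 5: tracked with zero error.
  • 5t: e_ss = 5/K_v with K_v=48/323 → 1615/48.
Total e_ss = 1615/48.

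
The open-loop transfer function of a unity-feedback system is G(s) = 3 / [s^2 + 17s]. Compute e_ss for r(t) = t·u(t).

The denominator has no term below 17s — 1 pole at s=0, type 1.
K_v = lim_{s→0} s·G(s) = 3 / 17 = 3/17.
e_ss = 1/K_v = 1/(3/17) = 17/3.

17/3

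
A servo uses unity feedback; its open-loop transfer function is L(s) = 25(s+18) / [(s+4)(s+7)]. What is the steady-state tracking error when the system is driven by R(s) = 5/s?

70/239

System type = 0 (no poles at s=0).
K_p = lim_{s→0} L(s) = 25·18 / (4·7) = 225/14.
e_ss = 5/(1 + K_p) = 5/(239/14) = 70/239.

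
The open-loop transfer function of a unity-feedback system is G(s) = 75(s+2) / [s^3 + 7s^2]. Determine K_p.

K_p = lim_{s→0} G(s); with 2 poles at the origin the limit diverges, so K_p = ∞.

infinity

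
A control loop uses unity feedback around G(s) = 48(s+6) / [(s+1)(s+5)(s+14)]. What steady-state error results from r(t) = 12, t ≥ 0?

420/179

G(s) has no factors of s in the denominator, so the system is type 0.
K_p = lim_{s→0} G(s) = 48·6 / (1·5·14) = 144/35.
e_ss = 12/(1 + K_p) = 12/(179/35) = 420/179.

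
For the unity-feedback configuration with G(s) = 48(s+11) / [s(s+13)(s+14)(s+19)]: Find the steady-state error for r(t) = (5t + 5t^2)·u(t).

The open loop has one pole at the origin → type 1 system. Taking each input component in turn:
  • 5t: e_ss = 5/K_v with K_v=264/1729 → 8645/264.
  • 5t^2: a type-1 system cannot track it, e_ss → ∞.
The unbounded component dominates.

infinity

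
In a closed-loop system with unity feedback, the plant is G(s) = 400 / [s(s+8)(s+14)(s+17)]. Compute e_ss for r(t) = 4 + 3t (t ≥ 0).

The open loop has one pole at the origin → type 1 system. Treating each term separately:
  • 4: tracked with zero error.
  • 3t: e_ss = 3/K_v with K_v=25/119 → 14.28.
Total e_ss = 14.28.

14.28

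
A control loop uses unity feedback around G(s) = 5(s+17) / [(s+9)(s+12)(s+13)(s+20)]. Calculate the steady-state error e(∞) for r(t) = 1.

5616/5633

No free integrators in G(s): this is a type 0 system.
K_p = lim_{s→0} G(s) = 5·17 / (9·12·13·20) = 17/5616.
e_ss = 1/(1 + K_p) = 1/(5633/5616) = 5616/5633.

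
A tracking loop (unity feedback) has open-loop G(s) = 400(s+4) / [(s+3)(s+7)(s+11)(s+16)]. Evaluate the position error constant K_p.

System type = 0 (no poles at s=0).
K_p = lim_{s→0} G(s) = 400·4 / (3·7·11·16) = 100/231.

100/231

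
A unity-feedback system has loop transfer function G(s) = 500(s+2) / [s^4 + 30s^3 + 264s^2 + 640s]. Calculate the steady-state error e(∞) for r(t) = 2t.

The denominator has no term below 640s — 1 pole at s=0, type 1.
K_v = lim_{s→0} s·G(s) = 500·2 / 640 = 1.5625.
e_ss = 2/K_v = 2/1.5625 = 1.28.

1.28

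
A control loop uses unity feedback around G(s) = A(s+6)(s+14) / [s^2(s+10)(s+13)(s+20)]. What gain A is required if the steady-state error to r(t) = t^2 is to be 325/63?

12

Two free integrators in G(s): this is a type 2 system.
K_a = lim_{s→0} s^2·G(s) = A·6·14 / (10·13·20) = (21/650)·A.
e_ss = 2/K_a = 325/63 ⇒ K_a = 126/325 ⇒ A = (126/325)/(21/650) = 12.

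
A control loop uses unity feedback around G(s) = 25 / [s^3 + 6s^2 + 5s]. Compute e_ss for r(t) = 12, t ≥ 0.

The denominator has no term below 5s — 1 pole at s=0, type 1.
A type-1 system has K_p = ∞, so it tracks a step input with zero steady-state error.

0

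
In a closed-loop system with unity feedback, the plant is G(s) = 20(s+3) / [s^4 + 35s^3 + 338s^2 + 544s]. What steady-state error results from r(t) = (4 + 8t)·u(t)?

1088/15

Factoring s from the denominator leaves a polynomial with constant term 544, so the system is type 1. Treating each term separately:
  • 4: tracked with zero error.
  • 8t: e_ss = 8/K_v with K_v=15/136 → 1088/15.
Total e_ss = 1088/15.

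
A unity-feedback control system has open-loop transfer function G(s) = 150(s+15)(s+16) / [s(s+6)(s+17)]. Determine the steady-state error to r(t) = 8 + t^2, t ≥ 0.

infinity

The open loop has one pole at the origin → type 1 system. Treating each term separately:
  • 8: tracked with zero error.
  • t^2: a type-1 system cannot track it, e_ss → ∞.
The unbounded component dominates.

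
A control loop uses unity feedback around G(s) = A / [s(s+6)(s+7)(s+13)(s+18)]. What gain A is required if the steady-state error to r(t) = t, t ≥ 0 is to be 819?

G(s) has one factor of s in the denominator, so the system is type 1.
K_v = lim_{s→0} s·G(s) = A / (6·7·13·18) = (1/9828)·A.
e_ss = 1/K_v = 819 ⇒ K_v = 1/819 ⇒ A = (1/819)/(1/9828) = 12.

12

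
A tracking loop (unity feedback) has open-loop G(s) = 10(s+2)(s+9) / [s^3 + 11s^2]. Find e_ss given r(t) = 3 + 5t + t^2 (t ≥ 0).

Factoring s^2 from the denominator leaves a polynomial with constant term 11, so the system is type 2. Taking each input component in turn:
  • 3: tracked with zero error.
  • 5t: tracked with zero error.
  • t^2: e_ss = 2/K_a with K_a=180/11 → 11/90.
Total e_ss = 11/90.

11/90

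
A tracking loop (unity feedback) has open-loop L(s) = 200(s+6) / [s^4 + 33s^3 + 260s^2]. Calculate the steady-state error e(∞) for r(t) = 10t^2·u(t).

13/3

Factoring s^2 from the denominator leaves a polynomial with constant term 260, so the system is type 2.
K_a = lim_{s→0} s^2·L(s) = 200·6 / 260 = 60/13.
r(t) = 10t^2 gives R(s) = 20/s^3.
e_ss = 20/K_a = 20/(60/13) = 13/3.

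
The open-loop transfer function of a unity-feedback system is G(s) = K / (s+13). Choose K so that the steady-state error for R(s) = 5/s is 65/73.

System type = 0 (no poles at s=0).
K_p = lim_{s→0} G(s) = K / (13) = (1/13)·K.
e_ss = 5/(1 + K_p) = 65/73 ⇒ 1 + (1/13)·K = 73/13 ⇒ K = 60.

60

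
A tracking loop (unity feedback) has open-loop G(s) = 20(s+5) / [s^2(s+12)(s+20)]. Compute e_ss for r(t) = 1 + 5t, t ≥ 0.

System type = 2 (two poles at s=0). Treating each term separately:
  • 1: tracked with zero error.
  • 5t: tracked with zero error.
Total e_ss = 0.

0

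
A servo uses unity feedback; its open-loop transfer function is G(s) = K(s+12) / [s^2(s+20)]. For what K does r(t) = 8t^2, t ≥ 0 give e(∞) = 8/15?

System type = 2 (two poles at s=0).
K_a = lim_{s→0} s^2·G(s) = K·12 / (20) = 0.6·K.
e_ss = 16/K_a = 8/15 ⇒ K_a = 30 ⇒ K = 30/0.6 = 50.

50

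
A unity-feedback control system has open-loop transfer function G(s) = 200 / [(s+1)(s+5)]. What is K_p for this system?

40

No free integrators in G(s): this is a type 0 system.
K_p = lim_{s→0} G(s) = 200 / (1·5) = 40.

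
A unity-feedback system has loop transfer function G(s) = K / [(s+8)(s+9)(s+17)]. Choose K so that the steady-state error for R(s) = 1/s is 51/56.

120

No free integrators in G(s): this is a type 0 system.
K_p = lim_{s→0} G(s) = K / (8·9·17) = (1/1224)·K.
e_ss = 1/(1 + K_p) = 51/56 ⇒ 1 + (1/1224)·K = 56/51 ⇒ K = 120.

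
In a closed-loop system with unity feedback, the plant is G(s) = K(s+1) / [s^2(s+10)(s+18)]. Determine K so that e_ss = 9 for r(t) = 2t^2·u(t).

80

The open loop has two poles at the origin → type 2 system.
K_a = lim_{s→0} s^2·G(s) = K·1 / (10·18) = (1/180)·K.
e_ss = 4/K_a = 9 ⇒ K_a = 4/9 ⇒ K = (4/9)/(1/180) = 80.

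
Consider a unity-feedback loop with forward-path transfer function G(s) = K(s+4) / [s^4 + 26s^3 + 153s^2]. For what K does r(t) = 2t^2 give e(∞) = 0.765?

200

The denominator has no term below 153s^2 — 2 poles at s=0, type 2.
K_a = lim_{s→0} s^2·G(s) = K·4 / 153 = (4/153)·K.
e_ss = 4/K_a = 0.765 ⇒ K_a = 800/153 ⇒ K = (800/153)/(4/153) = 200.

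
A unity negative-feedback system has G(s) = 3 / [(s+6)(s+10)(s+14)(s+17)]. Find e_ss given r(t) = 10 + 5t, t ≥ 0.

infinity

G(s) has no factors of s in the denominator, so the system is type 0. Treating each term separately:
  • 10: e_ss = 10/(1+K_p) with K_p=1/4760 → 47600/4761.
  • 5t: a type-0 system cannot track it, e_ss → ∞.
The unbounded component dominates.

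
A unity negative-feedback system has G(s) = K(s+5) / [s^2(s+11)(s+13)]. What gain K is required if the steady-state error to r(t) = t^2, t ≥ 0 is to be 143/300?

120

The open loop has two poles at the origin → type 2 system.
K_a = lim_{s→0} s^2·G(s) = K·5 / (11·13) = (5/143)·K.
e_ss = 2/K_a = 143/300 ⇒ K_a = 600/143 ⇒ K = (600/143)/(5/143) = 120.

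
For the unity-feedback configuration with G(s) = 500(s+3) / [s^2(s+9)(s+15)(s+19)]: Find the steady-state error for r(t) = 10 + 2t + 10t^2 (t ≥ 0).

34.2

System type = 2 (two poles at s=0). Taking each input component in turn:
  • 10: tracked with zero error.
  • 2t: tracked with zero error.
  • 10t^2: e_ss = 20/K_a with K_a=100/171 → 34.2.
Total e_ss = 34.2.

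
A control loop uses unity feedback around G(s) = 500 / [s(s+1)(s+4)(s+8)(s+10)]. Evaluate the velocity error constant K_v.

1.5625

The open loop has one pole at the origin → type 1 system.
K_v = lim_{s→0} s·G(s) = 500 / (1·4·8·10) = 1.5625.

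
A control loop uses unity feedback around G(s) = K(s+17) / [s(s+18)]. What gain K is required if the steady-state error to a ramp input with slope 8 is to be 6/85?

One free integrator in G(s): this is a type 1 system.
K_v = lim_{s→0} s·G(s) = K·17 / (18) = (17/18)·K.
e_ss = 8/K_v = 6/85 ⇒ K_v = 340/3 ⇒ K = (340/3)/(17/18) = 120.

120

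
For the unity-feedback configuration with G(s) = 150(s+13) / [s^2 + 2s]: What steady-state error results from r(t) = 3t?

1/325

Lowest-order denominator term is 2s, so the open loop has 1 pole at the origin → type 1 system.
K_v = lim_{s→0} s·G(s) = 150·13 / 2 = 975.
e_ss = 3/K_v = 3/975 = 1/325.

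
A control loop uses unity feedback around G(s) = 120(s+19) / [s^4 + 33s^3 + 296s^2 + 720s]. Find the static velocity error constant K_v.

Lowest-order denominator term is 720s, so the open loop has 1 pole at the origin → type 1 system.
K_v = lim_{s→0} s·G(s) = 120·19 / 720 = 19/6.

19/6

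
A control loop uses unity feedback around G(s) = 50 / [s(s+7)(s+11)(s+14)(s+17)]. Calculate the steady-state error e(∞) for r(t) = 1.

0

System type = 1 (one pole at s=0).
A type-1 system has K_p = ∞, so it tracks a step input with zero steady-state error.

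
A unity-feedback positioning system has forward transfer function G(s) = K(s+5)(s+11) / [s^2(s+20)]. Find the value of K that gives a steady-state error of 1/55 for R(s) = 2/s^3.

System type = 2 (two poles at s=0).
K_a = lim_{s→0} s^2·G(s) = K·5·11 / (20) = 2.75·K.
e_ss = 2/K_a = 1/55 ⇒ K_a = 110 ⇒ K = 110/2.75 = 40.

40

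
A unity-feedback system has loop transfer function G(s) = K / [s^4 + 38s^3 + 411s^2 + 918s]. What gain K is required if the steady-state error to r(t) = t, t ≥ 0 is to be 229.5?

Lowest-order denominator term is 918s, so the open loop has 1 pole at the origin → type 1 system.
K_v = lim_{s→0} s·G(s) = K / 918 = (1/918)·K.
e_ss = 1/K_v = 229.5 ⇒ K_v = 2/459 ⇒ K = (2/459)/(1/918) = 4.

4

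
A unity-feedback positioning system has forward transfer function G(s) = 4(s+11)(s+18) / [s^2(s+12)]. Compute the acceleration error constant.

66

The open loop has two poles at the origin → type 2 system.
K_a = lim_{s→0} s^2·G(s) = 4·11·18 / (12) = 66.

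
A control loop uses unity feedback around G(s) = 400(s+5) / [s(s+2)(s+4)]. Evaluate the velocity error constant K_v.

One free integrator in G(s): this is a type 1 system.
K_v = lim_{s→0} s·G(s) = 400·5 / (2·4) = 250.

250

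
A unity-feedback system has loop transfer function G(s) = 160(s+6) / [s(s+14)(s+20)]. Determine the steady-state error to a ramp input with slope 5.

One free integrator in G(s): this is a type 1 system.
K_v = lim_{s→0} s·G(s) = 160·6 / (14·20) = 24/7.
e_ss = 5/K_v = 5/(24/7) = 35/24.

35/24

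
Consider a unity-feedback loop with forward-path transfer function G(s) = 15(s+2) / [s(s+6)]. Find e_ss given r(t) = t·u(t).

0.2

System type = 1 (one pole at s=0).
K_v = lim_{s→0} s·G(s) = 15·2 / (6) = 5.
e_ss = 1/K_v = 1/5 = 0.2.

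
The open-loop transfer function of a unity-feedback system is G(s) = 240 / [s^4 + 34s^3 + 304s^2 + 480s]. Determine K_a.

0

The denominator has no term below 480s — 1 pole at s=0, type 1.
K_a = lim_{s→0} s^2·G(s) = 0 (the extra factor of s kills the finite limit).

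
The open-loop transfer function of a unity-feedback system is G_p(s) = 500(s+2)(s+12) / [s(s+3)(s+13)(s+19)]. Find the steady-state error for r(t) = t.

G_p(s) has one factor of s in the denominator, so the system is type 1.
K_v = lim_{s→0} s·G_p(s) = 500·2·12 / (3·13·19) = 4000/247.
e_ss = 1/K_v = 1/(4000/247) = 247/4000.

247/4000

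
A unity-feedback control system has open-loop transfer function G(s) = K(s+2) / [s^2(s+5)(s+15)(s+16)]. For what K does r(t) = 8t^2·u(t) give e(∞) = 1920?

5

G(s) has two factors of s in the denominator, so the system is type 2.
K_a = lim_{s→0} s^2·G(s) = K·2 / (5·15·16) = (1/600)·K.
e_ss = 16/K_a = 1920 ⇒ K_a = 1/120 ⇒ K = (1/120)/(1/600) = 5.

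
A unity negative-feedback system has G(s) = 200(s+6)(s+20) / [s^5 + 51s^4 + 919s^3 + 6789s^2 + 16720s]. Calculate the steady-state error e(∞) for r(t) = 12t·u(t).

Factoring s from the denominator leaves a polynomial with constant term 16720, so the system is type 1.
K_v = lim_{s→0} s·G(s) = 200·6·20 / 16720 = 300/209.
e_ss = 12/K_v = 12/(300/209) = 8.36.

8.36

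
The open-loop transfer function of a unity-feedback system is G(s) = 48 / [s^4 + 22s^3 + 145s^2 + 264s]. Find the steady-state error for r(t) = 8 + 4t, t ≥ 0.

The denominator has no term below 264s — 1 pole at s=0, type 1. By superposition:
  • 8: tracked with zero error.
  • 4t: e_ss = 4/K_v with K_v=2/11 → 22.
Total e_ss = 22.

22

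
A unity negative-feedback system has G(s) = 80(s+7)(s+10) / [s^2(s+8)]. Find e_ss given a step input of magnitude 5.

0

G(s) has two factors of s in the denominator, so the system is type 2.
K_p = ∞ for a type-2 system; e_ss to a step is zero.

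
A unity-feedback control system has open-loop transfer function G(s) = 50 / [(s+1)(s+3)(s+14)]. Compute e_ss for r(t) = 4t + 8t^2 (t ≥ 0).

infinity

The open loop has no poles at the origin → type 0 system. Taking each input component in turn:
  • 4t: a type-0 system cannot track it, e_ss → ∞.
  • 8t^2: a type-0 system cannot track it, e_ss → ∞.
The unbounded component dominates.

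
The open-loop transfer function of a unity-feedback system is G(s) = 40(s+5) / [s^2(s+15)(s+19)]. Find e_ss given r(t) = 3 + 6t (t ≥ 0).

System type = 2 (two poles at s=0). Taking each input component in turn:
  • 3: tracked with zero error.
  • 6t: tracked with zero error.
Total e_ss = 0.

0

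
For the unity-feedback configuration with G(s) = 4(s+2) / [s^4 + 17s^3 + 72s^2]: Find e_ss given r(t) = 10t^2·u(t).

180

The denominator has no term below 72s^2 — 2 poles at s=0, type 2.
K_a = lim_{s→0} s^2·G(s) = 4·2 / 72 = 1/9.
r(t) = 10t^2 gives R(s) = 20/s^3.
e_ss = 20/K_a = 20/(1/9) = 180.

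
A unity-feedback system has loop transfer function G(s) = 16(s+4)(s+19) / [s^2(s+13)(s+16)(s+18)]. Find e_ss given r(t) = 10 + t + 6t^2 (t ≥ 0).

702/19

Two free integrators in G(s): this is a type 2 system. Taking each input component in turn:
  • 10: tracked with zero error.
  • t: tracked with zero error.
  • 6t^2: e_ss = 12/K_a with K_a=38/117 → 702/19.
Total e_ss = 702/19.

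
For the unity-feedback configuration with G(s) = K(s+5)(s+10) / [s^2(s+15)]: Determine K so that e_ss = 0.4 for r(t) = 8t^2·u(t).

12

G(s) has two factors of s in the denominator, so the system is type 2.
K_a = lim_{s→0} s^2·G(s) = K·5·10 / (15) = (10/3)·K.
e_ss = 16/K_a = 0.4 ⇒ K_a = 40 ⇒ K = 40/(10/3) = 12.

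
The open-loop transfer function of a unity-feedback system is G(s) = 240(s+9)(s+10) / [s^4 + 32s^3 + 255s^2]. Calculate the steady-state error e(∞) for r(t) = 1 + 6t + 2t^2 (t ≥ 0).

Lowest-order denominator term is 255s^2, so the open loop has 2 poles at the origin → type 2 system. Taking each input component in turn:
  • 1: tracked with zero error.
  • 6t: tracked with zero error.
  • 2t^2: e_ss = 4/K_a with K_a=1440/17 → 17/360.
Total e_ss = 17/360.

17/360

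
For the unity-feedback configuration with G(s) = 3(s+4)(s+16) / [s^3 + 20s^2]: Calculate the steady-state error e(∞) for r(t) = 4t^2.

Factoring s^2 from the denominator leaves a polynomial with constant term 20, so the system is type 2.
K_a = lim_{s→0} s^2·G(s) = 3·4·16 / 20 = 9.6.
r(t) = 4t^2 gives R(s) = 8/s^3.
e_ss = 8/K_a = 8/9.6 = 5/6.

5/6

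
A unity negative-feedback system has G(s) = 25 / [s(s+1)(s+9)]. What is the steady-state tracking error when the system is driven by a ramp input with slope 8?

One free integrator in G(s): this is a type 1 system.
K_v = lim_{s→0} s·G(s) = 25 / (1·9) = 25/9.
e_ss = 8/K_v = 8/(25/9) = 2.88.

2.88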